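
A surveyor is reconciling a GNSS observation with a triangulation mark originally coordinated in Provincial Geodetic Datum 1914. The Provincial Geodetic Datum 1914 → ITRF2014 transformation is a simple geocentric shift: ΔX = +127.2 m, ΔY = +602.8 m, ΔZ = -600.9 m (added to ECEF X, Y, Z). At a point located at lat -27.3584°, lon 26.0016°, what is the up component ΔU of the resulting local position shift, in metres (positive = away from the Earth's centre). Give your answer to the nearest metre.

ΔU = 612 m

At φ = -27.3584°, λ = 26.0016°: sin φ = -0.459555, cos φ = 0.888149, sin λ = 0.438396, cos λ = 0.898782.
ΔU = cos φ cos λ·ΔX + cos φ sin λ·ΔY + sin φ·ΔZ = (0.888149)(0.898782)(127.2) + (0.888149)(0.438396)(602.8) + (-0.459555)(-600.9) = 612.39 m.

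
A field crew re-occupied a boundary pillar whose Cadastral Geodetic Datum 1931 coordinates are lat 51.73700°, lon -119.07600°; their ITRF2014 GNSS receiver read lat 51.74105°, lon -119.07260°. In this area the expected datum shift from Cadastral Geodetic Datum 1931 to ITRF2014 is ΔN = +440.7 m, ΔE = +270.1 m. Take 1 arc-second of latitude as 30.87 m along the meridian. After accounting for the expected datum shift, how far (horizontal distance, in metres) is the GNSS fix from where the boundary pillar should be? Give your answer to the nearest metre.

37 m

Observed coordinate differences: Δφ = +0.00405°, Δλ = +0.00340°.
Converting to metres (1° lat = 111132 m, cos φ = 0.619272): observed ΔN = 450.1 m, observed ΔE = 234.0 m.
Subtracting the expected shift leaves a residual of 450.1 − (440.7) = 9.4 m north and 234.0 − (270.1) = -36.1 m east.
Residual distance = √(9.4² + (-36.1)²) = 37.3 m.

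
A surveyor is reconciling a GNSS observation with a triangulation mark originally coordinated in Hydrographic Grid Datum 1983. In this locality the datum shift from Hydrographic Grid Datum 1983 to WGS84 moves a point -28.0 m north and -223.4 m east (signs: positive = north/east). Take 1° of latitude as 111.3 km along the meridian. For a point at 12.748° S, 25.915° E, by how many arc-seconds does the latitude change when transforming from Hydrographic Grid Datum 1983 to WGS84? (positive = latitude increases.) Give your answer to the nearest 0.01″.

Δφ = -0.91″

1° of latitude = 111.3 km, so Δφ = -28.0 / 111300 = -0.0002516° = -0.906″.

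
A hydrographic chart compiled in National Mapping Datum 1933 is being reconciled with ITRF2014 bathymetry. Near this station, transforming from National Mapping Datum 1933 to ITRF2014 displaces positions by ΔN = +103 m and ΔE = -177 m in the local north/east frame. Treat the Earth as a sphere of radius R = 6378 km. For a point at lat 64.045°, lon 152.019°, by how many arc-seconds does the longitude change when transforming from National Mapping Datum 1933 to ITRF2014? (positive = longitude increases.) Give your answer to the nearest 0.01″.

Δλ = -13.08″

At latitude 64.045°, cos φ = 0.437665.
One radian of longitude at latitude φ spans R cos φ, so Δλ = ΔE / (R cos φ) = -177.0 / (6378000 × 0.437665) = -6.3408e-05 rad = -13.079″.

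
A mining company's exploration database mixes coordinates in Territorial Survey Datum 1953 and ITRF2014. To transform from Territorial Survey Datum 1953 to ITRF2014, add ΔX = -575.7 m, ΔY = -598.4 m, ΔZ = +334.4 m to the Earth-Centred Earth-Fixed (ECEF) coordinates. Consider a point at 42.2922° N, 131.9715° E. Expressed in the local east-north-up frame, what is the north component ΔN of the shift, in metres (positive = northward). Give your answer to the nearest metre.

The local north axis is (−sin φ cos λ, −sin φ sin λ, cos φ), giving ΔN = -259.075 + 299.376 + 247.363 = 287.66 m.

ΔN = 288 m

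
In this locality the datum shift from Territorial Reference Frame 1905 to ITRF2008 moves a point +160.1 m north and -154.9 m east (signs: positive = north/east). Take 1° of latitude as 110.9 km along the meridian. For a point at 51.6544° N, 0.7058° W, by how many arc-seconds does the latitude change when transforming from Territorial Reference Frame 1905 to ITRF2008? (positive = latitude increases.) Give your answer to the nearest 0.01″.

1° of latitude = 110.9 km, so Δφ = 160.1 / 110900 = 0.0014436° = 5.197″.

Δφ = 5.20″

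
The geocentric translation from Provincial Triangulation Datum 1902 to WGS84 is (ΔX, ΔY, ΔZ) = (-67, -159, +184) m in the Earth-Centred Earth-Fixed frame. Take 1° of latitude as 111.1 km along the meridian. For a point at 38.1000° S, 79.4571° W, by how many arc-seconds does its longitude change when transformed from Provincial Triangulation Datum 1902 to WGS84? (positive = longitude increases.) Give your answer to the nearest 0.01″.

sin φ = -0.617036, cos φ = 0.786935, sin λ = -0.983118, cos λ = 0.182972.
East component: ΔE = −sin λ·ΔX + cos λ·ΔY = −(-0.983118)(-67) + (0.182972)(-159) = -94.96 m.
1° of latitude spans 111100 m; at latitude φ, 1° of longitude spans that × cos φ = 87428.5 m, so Δλ = -94.96 / 87428.5 × 3600 = -3.910″.

Δλ = -3.91″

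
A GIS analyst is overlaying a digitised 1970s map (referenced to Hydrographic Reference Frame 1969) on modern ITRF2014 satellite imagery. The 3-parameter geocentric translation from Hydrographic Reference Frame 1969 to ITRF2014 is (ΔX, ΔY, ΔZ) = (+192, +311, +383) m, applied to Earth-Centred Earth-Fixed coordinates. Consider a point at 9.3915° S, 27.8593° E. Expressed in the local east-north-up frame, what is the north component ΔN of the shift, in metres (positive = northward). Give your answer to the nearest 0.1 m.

At φ = -9.3915°, λ = 27.8593°: sin φ = -0.163180, cos φ = 0.986596, sin λ = 0.467302, cos λ = 0.884098.
ΔN = −sin φ cos λ·ΔX − sin φ sin λ·ΔY + cos φ·ΔZ = −(-0.163180)(0.884098)(192) − (-0.163180)(0.467302)(311) + (0.986596)(383) = 429.28 m.

ΔN = 429.3 m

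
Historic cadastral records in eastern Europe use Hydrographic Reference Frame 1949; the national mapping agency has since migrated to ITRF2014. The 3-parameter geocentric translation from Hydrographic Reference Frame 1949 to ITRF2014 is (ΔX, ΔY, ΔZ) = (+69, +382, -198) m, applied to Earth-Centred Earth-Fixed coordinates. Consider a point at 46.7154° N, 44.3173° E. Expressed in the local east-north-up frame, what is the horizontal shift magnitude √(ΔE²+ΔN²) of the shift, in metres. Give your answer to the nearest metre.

430 m

At φ = 46.7154°, λ = 44.3173°: sin φ = 0.727957, cos φ = 0.685623, sin λ = 0.698631, cos λ = 0.715482.
ΔE = −sin λ·ΔX + cos λ·ΔY = −(0.698631)·(69) + (0.715482)·(382) = 225.11 m.
ΔN = −sin φ cos λ·ΔX − sin φ sin λ·ΔY + cos φ·ΔZ = −(0.727957)(0.715482)(69) − (0.727957)(0.698631)(382) + (0.685623)(-198) = -365.97 m.
Horizontal magnitude = √(ΔE² + ΔN²) = √(225.11² + (-365.97)²) = 429.66 m.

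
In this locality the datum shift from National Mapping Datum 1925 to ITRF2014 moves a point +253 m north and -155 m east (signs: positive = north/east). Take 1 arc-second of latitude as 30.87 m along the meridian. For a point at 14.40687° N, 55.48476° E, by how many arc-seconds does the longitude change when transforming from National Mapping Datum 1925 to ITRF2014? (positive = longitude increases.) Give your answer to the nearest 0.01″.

Δλ = -5.18″

At latitude 14.40687°, cos φ = 0.968553.
1″ of longitude at this latitude = 30.87 × cos φ = 29.8992 m, so Δλ = -155.0 / 29.8992 = -5.184″.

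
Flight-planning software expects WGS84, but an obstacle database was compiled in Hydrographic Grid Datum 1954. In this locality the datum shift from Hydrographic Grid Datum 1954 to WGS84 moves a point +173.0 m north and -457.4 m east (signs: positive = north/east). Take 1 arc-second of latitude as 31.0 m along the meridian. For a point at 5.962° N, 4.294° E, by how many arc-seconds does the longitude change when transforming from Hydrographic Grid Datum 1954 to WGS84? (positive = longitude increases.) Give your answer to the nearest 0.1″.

At latitude 5.962°, cos φ = 0.994591.
1″ of longitude at this latitude = 31.00 × cos φ = 30.8323 m, so Δλ = -457.4 / 30.8323 = -14.835″.

Δλ = -14.8″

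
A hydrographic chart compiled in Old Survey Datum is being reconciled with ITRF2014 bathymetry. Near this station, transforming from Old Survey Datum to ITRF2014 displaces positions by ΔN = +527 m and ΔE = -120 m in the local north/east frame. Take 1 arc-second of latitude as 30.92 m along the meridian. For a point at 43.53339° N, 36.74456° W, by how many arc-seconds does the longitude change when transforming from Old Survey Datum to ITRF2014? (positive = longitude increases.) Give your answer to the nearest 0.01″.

Δλ = -5.35″

At latitude 43.53339°, cos φ = 0.724973.
1″ of longitude at this latitude = 30.92 × cos φ = 22.4162 m, so Δλ = -120.0 / 22.4162 = -5.353″.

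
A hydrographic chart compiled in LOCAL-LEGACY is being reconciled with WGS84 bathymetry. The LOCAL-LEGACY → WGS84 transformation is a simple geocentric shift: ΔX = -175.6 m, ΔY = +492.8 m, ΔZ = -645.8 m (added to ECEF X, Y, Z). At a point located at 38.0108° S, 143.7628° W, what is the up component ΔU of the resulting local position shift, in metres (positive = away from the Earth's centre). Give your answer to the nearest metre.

At φ = -38.0108°, λ = -143.7628°: sin φ = -0.615810, cos φ = 0.787895, sin λ = -0.591129, cos λ = -0.806577.
ΔU = cos φ cos λ·ΔX + cos φ sin λ·ΔY + sin φ·ΔZ = (0.787895)(-0.806577)(-175.6) + (0.787895)(-0.591129)(492.8) + (-0.615810)(-645.8) = 279.76 m.

ΔU = 280 m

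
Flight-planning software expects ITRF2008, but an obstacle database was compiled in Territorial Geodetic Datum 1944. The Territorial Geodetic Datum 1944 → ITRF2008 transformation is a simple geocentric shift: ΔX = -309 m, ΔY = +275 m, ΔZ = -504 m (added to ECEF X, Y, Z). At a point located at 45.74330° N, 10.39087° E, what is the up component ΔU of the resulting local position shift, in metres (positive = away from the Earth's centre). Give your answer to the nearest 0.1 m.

At φ = 45.74330°, λ = 10.39087°: sin φ = 0.716220, cos φ = 0.697874, sin λ = 0.180362, cos λ = 0.983600.
ΔU = cos φ cos λ·ΔX + cos φ sin λ·ΔY + sin φ·ΔZ = (0.697874)(0.983600)(-309) + (0.697874)(0.180362)(275) + (0.716220)(-504) = -538.47 m.

ΔU = -538.5 m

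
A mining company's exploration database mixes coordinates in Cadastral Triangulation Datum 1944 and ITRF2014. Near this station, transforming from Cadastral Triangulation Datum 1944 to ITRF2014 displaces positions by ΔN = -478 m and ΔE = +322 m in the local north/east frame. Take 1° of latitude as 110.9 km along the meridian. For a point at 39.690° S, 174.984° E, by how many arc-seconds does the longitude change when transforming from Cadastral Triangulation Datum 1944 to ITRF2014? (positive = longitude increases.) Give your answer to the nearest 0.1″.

Δλ = 13.6″

At latitude -39.690°, cos φ = 0.769511.
1° of longitude at this latitude = 110.9 × cos φ = 85.34 km, so Δλ = 322.0 / 85338.8 = 0.0037732° = 13.584″.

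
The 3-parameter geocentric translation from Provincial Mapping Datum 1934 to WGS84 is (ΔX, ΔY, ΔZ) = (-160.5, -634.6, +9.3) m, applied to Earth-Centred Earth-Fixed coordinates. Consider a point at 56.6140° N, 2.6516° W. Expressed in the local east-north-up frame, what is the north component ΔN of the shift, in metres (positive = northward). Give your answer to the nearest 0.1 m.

At φ = 56.6140°, λ = -2.6516°: sin φ = 0.834982, cos φ = 0.550277, sin λ = -0.046263, cos λ = 0.998929.
ΔN = −sin φ cos λ·ΔX − sin φ sin λ·ΔY + cos φ·ΔZ = −(0.834982)(0.998929)(-160.5) − (0.834982)(-0.046263)(-634.6) + (0.550277)(9.3) = 114.48 m.

ΔN = 114.5 m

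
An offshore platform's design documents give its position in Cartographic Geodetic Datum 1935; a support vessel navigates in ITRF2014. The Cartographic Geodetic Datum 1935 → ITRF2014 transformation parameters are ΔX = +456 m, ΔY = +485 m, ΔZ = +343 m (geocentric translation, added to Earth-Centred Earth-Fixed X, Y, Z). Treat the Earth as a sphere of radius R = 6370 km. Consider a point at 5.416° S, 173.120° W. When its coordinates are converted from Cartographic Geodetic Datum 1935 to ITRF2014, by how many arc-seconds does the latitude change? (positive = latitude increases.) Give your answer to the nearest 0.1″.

sin φ = -0.094386, cos φ = 0.995536, sin λ = -0.119790, cos λ = -0.992799.
North component: ΔN = −sin φ cos λ·ΔX − sin φ sin λ·ΔY + cos φ·ΔZ = −(-0.094386)(-0.992799)(456) − (-0.094386)(-0.119790)(485) + (0.995536)(343) = 293.25 m.
1° of latitude spans πR/180 = 111177 m, so Δφ = 293.25 / 111177 × 3600 = 9.496″.

Δφ = 9.5″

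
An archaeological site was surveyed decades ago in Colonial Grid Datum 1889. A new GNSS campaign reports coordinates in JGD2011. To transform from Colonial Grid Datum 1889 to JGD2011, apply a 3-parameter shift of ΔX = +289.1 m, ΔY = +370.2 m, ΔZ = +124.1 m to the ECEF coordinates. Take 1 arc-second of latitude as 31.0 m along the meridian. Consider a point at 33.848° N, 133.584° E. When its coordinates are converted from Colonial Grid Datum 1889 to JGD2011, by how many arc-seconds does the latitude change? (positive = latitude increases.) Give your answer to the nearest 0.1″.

sin φ = 0.556992, cos φ = 0.830518, sin λ = 0.724364, cos λ = -0.689417.
North component: ΔN = −sin φ cos λ·ΔX − sin φ sin λ·ΔY + cos φ·ΔZ = −(0.556992)(-0.689417)(289.1) − (0.556992)(0.724364)(370.2) + (0.830518)(124.1) = 64.72 m.
1° of latitude spans 3600 × 31.00 = 111600 m, so Δφ = 64.72 / 111600 × 3600 = 2.088″.

Δφ = 2.1″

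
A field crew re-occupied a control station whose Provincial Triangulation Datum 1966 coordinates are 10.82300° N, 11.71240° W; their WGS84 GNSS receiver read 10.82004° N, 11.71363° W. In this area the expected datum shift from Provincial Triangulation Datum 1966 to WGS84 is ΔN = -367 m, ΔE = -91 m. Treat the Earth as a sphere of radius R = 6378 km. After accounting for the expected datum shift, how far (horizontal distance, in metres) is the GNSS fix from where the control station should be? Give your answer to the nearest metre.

57 m

Observed coordinate differences: Δφ = -0.00296°, Δλ = -0.00123°.
Converting to metres (1° lat = 111317 m, cos φ = 0.982212): observed ΔN = -329.5 m, observed ΔE = -134.5 m.
Subtracting the expected shift leaves a residual of -329.5 − (-367) = 37.5 m north and -134.5 − (-91) = -43.5 m east.
Residual distance = √(37.5² + (-43.5)²) = 57.4 m.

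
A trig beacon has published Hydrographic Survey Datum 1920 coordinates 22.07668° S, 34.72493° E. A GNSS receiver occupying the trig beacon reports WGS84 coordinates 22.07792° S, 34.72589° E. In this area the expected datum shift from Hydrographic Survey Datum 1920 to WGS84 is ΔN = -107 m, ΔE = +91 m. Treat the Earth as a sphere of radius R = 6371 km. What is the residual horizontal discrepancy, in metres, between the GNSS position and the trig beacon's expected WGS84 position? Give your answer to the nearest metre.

32 m

Observed coordinate differences: Δφ = -0.00124°, Δλ = +0.00096°.
Converting to metres (1° lat = 111195 m, cos φ = 0.926682): observed ΔN = -137.9 m, observed ΔE = 98.9 m.
Subtracting the expected shift leaves a residual of -137.9 − (-107) = -30.9 m north and 98.9 − (91) = 7.9 m east.
Residual distance = √((-30.9)² + 7.9²) = 31.9 m.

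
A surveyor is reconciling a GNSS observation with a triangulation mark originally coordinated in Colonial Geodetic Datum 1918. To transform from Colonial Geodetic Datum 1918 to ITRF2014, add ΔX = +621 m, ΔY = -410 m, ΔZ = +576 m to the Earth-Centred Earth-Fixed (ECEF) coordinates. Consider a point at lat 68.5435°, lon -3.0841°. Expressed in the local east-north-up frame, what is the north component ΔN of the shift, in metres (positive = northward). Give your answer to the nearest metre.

ΔN = -387 m

The local north axis is (−sin φ cos λ, −sin φ sin λ, cos φ), giving ΔN = -577.125 − 20.530 + 210.698 = -386.96 m.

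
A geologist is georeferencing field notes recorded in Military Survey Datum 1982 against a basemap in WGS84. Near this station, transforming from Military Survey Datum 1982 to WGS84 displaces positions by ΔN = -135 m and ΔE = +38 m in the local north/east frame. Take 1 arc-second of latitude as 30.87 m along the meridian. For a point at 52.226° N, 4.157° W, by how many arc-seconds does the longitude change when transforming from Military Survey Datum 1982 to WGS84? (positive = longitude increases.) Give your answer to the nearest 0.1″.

Δλ = 2.0″

At latitude 52.226°, cos φ = 0.612548.
1″ of longitude at this latitude = 30.87 × cos φ = 18.9094 m, so Δλ = 38.0 / 18.9094 = 2.010″.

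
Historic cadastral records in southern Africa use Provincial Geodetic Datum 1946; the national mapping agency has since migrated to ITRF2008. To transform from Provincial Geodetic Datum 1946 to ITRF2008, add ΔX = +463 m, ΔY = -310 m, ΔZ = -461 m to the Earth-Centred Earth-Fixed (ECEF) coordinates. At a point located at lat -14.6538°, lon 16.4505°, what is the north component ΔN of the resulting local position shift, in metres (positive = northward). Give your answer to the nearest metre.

The local north axis is (−sin φ cos λ, −sin φ sin λ, cos φ), giving ΔN = 112.334 − 22.208 − 446.005 = -355.88 m.

ΔN = -356 m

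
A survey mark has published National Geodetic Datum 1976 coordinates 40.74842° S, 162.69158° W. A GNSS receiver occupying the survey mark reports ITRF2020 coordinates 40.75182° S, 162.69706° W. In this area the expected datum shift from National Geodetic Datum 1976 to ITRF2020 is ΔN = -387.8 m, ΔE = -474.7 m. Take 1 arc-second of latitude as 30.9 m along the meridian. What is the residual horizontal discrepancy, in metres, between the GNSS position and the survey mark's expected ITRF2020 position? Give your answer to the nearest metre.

Observed coordinate differences: Δφ = -0.00340°, Δλ = -0.00548°.
Converting to metres (1° lat = 111240 m, cos φ = 0.757583): observed ΔN = -378.2 m, observed ΔE = -461.8 m.
Subtracting the expected shift leaves a residual of -378.2 − (-387.8) = 9.6 m north and -461.8 − (-474.7) = 12.9 m east.
Residual distance = √(9.6² + 12.9²) = 16.1 m.

16 m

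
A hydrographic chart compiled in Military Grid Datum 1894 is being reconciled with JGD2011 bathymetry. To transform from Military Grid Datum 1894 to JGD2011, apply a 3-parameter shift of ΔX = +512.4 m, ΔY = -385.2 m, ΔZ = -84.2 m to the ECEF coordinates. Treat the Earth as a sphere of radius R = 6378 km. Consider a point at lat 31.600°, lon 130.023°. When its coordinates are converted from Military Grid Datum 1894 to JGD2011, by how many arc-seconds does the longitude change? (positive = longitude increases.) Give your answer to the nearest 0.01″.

Δλ = -5.49″

sin φ = 0.523986, cos φ = 0.851727, sin λ = 0.765786, cos λ = -0.643095.
East component: ΔE = −sin λ·ΔX + cos λ·ΔY = −(0.765786)(512.4) + (-0.643095)(-385.2) = -144.67 m.
1° of latitude spans πR/180 = 111317 m; at latitude φ, 1° of longitude spans that × cos φ = 94811.8 m, so Δλ = -144.67 / 94811.8 × 3600 = -5.493″.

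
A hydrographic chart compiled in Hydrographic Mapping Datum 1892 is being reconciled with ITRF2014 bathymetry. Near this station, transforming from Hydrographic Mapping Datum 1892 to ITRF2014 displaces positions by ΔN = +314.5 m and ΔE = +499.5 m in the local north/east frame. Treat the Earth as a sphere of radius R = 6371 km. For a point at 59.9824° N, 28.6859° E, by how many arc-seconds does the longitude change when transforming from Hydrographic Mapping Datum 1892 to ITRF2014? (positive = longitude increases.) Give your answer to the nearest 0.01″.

At latitude 59.9824°, cos φ = 0.500266.
One radian of longitude at latitude φ spans R cos φ, so Δλ = ΔE / (R cos φ) = 499.5 / (6371000 × 0.500266) = 1.5672e-04 rad = 32.326″.

Δλ = 32.33″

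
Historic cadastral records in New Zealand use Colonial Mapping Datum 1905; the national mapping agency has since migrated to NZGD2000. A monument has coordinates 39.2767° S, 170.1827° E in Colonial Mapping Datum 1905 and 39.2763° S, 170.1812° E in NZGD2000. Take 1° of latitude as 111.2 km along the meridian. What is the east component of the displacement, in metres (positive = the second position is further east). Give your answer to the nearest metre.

ΔE = -129 m

Δφ = -39.2763° − -39.2767° = +0.0004°; Δλ = 170.1812° − 170.1827° = -0.0015°.
ΔN = Δφ × 111200 = 44.5 m; ΔE = Δλ × 111200 × cos(-39.2767°) = -0.0015 × 111200 × 0.774098 = -129.1 m.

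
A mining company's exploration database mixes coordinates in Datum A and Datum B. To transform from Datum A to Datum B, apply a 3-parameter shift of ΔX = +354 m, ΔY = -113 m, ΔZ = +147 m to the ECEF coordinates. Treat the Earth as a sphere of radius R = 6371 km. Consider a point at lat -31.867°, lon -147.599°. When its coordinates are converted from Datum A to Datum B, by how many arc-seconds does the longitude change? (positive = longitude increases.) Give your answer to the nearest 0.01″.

sin φ = -0.527949, cos φ = 0.849276, sin λ = -0.535842, cos λ = -0.844319.
East component: ΔE = −sin λ·ΔX + cos λ·ΔY = −(-0.535842)(354) + (-0.844319)(-113) = 285.10 m.
1° of latitude spans πR/180 = 111195 m; at latitude φ, 1° of longitude spans that × cos φ = 94435.2 m, so Δλ = 285.10 / 94435.2 × 3600 = 10.868″.

Δλ = 10.87″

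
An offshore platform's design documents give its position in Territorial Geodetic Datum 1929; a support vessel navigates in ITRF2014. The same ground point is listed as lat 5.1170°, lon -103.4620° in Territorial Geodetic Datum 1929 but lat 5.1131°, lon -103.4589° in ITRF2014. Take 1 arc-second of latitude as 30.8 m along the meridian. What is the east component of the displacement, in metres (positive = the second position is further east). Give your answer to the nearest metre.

ΔE = 342 m

Δφ = 5.1131° − 5.1170° = -0.0039°; Δλ = -103.4589° − -103.4620° = +0.0031°.
1° of latitude = 3600 × 30.80 = 110880 m.
ΔN = Δφ × 110880 = -432.4 m; ΔE = Δλ × 110880 × cos(5.1170°) = +0.0031 × 110880 × 0.996015 = 342.4 m.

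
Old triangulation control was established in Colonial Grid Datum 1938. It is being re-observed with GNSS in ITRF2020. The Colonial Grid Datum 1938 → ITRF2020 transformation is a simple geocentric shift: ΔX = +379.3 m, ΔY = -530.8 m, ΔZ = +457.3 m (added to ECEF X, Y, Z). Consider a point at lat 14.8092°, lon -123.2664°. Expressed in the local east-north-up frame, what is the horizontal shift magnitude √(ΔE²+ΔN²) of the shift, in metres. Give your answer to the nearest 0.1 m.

718.2 m

The local east axis at (φ, λ) is (−sin λ, cos λ, 0), so ΔE = −sin(-123.2664°)·379.3 + cos(-123.2664°)·(-530.8) = 608.30 m.
The local north axis is (−sin φ cos λ, −sin φ sin λ, cos φ), giving ΔN = 53.180 − 113.440 + 442.110 = 381.85 m.
Horizontal magnitude = √(ΔE² + ΔN²) = √(608.30² + 381.85²) = 718.22 m.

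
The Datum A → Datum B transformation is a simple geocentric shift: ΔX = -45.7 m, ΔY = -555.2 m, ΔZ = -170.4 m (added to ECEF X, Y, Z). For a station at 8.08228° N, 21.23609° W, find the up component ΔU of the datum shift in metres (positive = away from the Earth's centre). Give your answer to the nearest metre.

The local up (radial) axis is (cos φ cos λ, cos φ sin λ, sin φ), giving ΔU = -42.174 + 199.102 − 23.957 = 132.97 m.

ΔU = 133 m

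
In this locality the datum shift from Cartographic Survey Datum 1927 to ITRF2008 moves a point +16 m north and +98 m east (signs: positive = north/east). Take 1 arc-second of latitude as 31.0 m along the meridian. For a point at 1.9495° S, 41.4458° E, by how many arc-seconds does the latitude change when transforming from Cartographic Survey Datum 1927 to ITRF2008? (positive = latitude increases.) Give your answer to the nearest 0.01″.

Δφ = 0.52″

1″ of latitude = 31.00 m, so Δφ = 16.0 / 31.00 = 0.516″.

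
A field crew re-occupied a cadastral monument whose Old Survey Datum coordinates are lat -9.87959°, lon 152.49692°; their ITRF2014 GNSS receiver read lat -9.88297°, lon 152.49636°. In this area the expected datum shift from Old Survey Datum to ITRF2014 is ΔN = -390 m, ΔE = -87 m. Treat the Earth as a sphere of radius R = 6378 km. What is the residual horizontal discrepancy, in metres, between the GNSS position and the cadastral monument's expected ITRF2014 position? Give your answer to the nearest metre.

Observed coordinate differences: Δφ = -0.00338°, Δλ = -0.00056°.
Converting to metres (1° lat = 111317 m, cos φ = 0.985171): observed ΔN = -376.3 m, observed ΔE = -61.4 m.
Subtracting the expected shift leaves a residual of -376.3 − (-390) = 13.7 m north and -61.4 − (-87) = 25.6 m east.
Residual distance = √(13.7² + 25.6²) = 29.0 m.

29 m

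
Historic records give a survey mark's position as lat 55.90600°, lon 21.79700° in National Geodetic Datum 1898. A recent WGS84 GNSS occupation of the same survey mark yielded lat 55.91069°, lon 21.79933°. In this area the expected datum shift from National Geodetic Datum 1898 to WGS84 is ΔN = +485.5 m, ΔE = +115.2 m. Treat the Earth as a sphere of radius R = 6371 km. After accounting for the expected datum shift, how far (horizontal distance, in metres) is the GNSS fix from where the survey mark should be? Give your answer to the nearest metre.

47 m

Observed coordinate differences: Δφ = +0.00469°, Δλ = +0.00233°.
Converting to metres (1° lat = 111195 m, cos φ = 0.560552): observed ΔN = 521.5 m, observed ΔE = 145.2 m.
Subtracting the expected shift leaves a residual of 521.5 − (485.5) = 36.0 m north and 145.2 − (115.2) = 30.0 m east.
Residual distance = √(36.0² + 30.0²) = 46.9 m.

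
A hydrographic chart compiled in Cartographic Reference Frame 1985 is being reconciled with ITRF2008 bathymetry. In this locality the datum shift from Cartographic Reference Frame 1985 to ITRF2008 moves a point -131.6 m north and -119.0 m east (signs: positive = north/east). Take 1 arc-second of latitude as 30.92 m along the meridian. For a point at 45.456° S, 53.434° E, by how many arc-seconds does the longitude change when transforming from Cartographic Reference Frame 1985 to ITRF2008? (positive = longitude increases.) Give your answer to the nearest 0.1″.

At latitude -45.456°, cos φ = 0.701457.
1″ of longitude at this latitude = 30.92 × cos φ = 21.6890 m, so Δλ = -119.0 / 21.6890 = -5.487″.

Δλ = -5.5″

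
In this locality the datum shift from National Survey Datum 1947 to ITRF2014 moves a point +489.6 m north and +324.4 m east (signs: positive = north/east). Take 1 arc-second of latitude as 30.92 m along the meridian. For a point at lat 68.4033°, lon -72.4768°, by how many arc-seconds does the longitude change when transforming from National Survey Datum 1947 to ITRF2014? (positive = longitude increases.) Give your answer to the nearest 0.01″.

Δλ = 28.50″

At latitude 68.4033°, cos φ = 0.368071.
1″ of longitude at this latitude = 30.92 × cos φ = 11.3808 m, so Δλ = 324.4 / 11.3808 = 28.504″.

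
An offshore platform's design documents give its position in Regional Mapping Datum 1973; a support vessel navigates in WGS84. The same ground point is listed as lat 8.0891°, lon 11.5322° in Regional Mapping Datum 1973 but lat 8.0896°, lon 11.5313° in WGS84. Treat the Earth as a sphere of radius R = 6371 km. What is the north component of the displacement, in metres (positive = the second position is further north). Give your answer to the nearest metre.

ΔN = 56 m

Δφ = 8.0896° − 8.0891° = +0.0005°; Δλ = 11.5313° − 11.5322° = -0.0009°.
1° along a meridian = πR/180 = 111195 m.
ΔN = Δφ × 111195 = 55.6 m; ΔE = Δλ × 111195 × cos(8.0891°) = -0.0009 × 111195 × 0.990050 = -99.1 m.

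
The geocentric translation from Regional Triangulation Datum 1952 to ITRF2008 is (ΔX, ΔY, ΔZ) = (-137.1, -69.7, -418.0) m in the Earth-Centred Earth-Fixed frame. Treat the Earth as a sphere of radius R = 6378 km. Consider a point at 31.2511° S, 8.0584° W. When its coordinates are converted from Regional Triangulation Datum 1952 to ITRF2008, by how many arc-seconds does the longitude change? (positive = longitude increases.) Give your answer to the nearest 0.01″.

Δλ = -3.34″

sin φ = -0.518790, cos φ = 0.854902, sin λ = -0.140182, cos λ = 0.990126.
East component: ΔE = −sin λ·ΔX + cos λ·ΔY = −(-0.140182)(-137.1) + (0.990126)(-69.7) = -88.23 m.
1° of latitude spans πR/180 = 111317 m; at latitude φ, 1° of longitude spans that × cos φ = 95165.2 m, so Δλ = -88.23 / 95165.2 × 3600 = -3.338″.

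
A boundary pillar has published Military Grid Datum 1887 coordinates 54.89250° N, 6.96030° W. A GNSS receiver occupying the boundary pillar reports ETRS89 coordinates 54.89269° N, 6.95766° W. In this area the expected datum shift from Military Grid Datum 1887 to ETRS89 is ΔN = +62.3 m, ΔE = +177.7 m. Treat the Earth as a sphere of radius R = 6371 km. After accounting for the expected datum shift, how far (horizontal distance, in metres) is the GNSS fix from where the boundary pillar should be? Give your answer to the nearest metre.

Observed coordinate differences: Δφ = +0.00019°, Δλ = +0.00264°.
Converting to metres (1° lat = 111195 m, cos φ = 0.575112): observed ΔN = 21.1 m, observed ΔE = 168.8 m.
Subtracting the expected shift leaves a residual of 21.1 − (62.3) = -41.2 m north and 168.8 − (177.7) = -8.9 m east.
Residual distance = √((-41.2)² + (-8.9)²) = 42.1 m.

42 m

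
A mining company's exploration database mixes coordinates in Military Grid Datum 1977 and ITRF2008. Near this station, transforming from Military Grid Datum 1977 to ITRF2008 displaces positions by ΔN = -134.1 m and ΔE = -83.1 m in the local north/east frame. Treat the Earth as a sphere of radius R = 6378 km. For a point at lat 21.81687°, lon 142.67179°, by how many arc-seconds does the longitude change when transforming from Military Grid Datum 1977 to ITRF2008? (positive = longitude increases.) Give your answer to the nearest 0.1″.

At latitude 21.81687°, cos φ = 0.928376.
One radian of longitude at latitude φ spans R cos φ, so Δλ = ΔE / (R cos φ) = -83.1 / (6378000 × 0.928376) = -1.4034e-05 rad = -2.895″.

Δλ = -2.9″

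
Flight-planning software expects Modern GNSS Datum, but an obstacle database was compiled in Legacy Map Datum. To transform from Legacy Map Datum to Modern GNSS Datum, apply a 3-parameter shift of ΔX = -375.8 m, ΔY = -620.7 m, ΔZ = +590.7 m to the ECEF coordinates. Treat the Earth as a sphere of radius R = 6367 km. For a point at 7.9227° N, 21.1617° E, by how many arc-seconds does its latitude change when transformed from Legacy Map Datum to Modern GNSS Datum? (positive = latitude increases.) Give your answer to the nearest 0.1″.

Δφ = 21.5″

sin φ = 0.137837, cos φ = 0.990455, sin λ = 0.361001, cos λ = 0.932565.
North component: ΔN = −sin φ cos λ·ΔX − sin φ sin λ·ΔY + cos φ·ΔZ = −(0.137837)(0.932565)(-375.8) − (0.137837)(0.361001)(-620.7) + (0.990455)(590.7) = 664.25 m.
1° of latitude spans πR/180 = 111125 m, so Δφ = 664.25 / 111125 × 3600 = 21.519″.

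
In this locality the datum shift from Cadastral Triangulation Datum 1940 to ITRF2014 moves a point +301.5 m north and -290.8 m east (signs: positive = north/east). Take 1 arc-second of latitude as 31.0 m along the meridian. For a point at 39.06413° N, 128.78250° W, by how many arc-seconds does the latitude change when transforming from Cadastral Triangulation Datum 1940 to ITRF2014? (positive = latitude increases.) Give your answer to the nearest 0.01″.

1″ of latitude = 31.00 m, so Δφ = 301.5 / 31.00 = 9.726″.

Δφ = 9.73″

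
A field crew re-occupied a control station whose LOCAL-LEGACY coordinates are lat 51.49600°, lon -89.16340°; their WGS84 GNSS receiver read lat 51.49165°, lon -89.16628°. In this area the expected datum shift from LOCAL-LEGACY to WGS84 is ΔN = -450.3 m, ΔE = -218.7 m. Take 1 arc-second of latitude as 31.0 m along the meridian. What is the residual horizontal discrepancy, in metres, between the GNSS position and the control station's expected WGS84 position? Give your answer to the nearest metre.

40 m

Observed coordinate differences: Δφ = -0.00435°, Δλ = -0.00288°.
Converting to metres (1° lat = 111600 m, cos φ = 0.622569): observed ΔN = -485.5 m, observed ΔE = -200.1 m.
Subtracting the expected shift leaves a residual of -485.5 − (-450.3) = -35.2 m north and -200.1 − (-218.7) = 18.6 m east.
Residual distance = √((-35.2)² + 18.6²) = 39.8 m.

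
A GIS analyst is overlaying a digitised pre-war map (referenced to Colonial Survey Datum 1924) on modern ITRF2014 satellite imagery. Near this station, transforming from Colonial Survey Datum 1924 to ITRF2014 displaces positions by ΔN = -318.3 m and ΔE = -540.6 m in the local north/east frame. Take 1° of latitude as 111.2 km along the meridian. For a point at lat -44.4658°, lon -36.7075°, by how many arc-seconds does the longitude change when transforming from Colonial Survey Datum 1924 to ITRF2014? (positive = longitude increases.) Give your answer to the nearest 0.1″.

At latitude -44.4658°, cos φ = 0.713669.
1° of longitude at this latitude = 111.2 × cos φ = 79.36 km, so Δλ = -540.6 / 79360.0 = -0.0068120° = -24.523″.

Δλ = -24.5″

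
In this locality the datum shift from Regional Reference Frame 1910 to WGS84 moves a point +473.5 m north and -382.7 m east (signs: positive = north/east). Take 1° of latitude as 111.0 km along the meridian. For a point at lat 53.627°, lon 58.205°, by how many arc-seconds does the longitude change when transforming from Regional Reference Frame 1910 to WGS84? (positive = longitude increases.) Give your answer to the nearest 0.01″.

At latitude 53.627°, cos φ = 0.593040.
1° of longitude at this latitude = 111.0 × cos φ = 65.83 km, so Δλ = -382.7 / 65827.4 = -0.0058137° = -20.929″.

Δλ = -20.93″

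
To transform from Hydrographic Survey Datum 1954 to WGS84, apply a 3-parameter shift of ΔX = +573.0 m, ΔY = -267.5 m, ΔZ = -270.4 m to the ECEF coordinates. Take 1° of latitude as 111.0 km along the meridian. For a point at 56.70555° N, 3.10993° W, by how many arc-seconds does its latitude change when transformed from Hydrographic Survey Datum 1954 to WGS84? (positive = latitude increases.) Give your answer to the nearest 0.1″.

Δφ = -20.7″

sin φ = 0.835861, cos φ = 0.548942, sin λ = -0.054252, cos λ = 0.998527.
North component: ΔN = −sin φ cos λ·ΔX − sin φ sin λ·ΔY + cos φ·ΔZ = −(0.835861)(0.998527)(573.0) − (0.835861)(-0.054252)(-267.5) + (0.548942)(-270.4) = -638.81 m.
1° of latitude spans 111000 m, so Δφ = -638.81 / 111000 × 3600 = -20.718″.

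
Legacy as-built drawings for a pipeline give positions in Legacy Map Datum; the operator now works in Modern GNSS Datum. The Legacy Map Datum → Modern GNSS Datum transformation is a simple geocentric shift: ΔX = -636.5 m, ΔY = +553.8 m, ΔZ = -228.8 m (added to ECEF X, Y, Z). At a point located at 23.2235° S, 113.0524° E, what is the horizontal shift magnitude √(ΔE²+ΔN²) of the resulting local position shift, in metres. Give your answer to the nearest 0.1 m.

The local east axis at (φ, λ) is (−sin λ, cos λ, 0), so ΔE = −sin(113.0524°)·(-636.5) + cos(113.0524°)·553.8 = 368.82 m.
The local north axis is (−sin φ cos λ, −sin φ sin λ, cos φ), giving ΔN = 98.278 + 200.936 − 210.261 = 88.95 m.
Horizontal magnitude = √(ΔE² + ΔN²) = √(368.82² + 88.95²) = 379.40 m.

379.4 m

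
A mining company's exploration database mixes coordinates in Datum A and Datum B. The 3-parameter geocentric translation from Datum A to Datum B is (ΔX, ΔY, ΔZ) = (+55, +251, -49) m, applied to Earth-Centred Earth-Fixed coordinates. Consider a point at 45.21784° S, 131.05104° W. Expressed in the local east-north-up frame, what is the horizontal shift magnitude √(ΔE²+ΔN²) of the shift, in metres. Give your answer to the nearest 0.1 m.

230.3 m

At φ = -45.21784°, λ = -131.05104°: sin φ = -0.709790, cos φ = 0.704413, sin λ = -0.754125, cos λ = -0.656731.
ΔE = −sin λ·ΔX + cos λ·ΔY = −(-0.754125)·(55) + (-0.656731)·(251) = -123.36 m.
ΔN = −sin φ cos λ·ΔX − sin φ sin λ·ΔY + cos φ·ΔZ = −(-0.709790)(-0.656731)(55) − (-0.709790)(-0.754125)(251) + (0.704413)(-49) = -194.51 m.
Horizontal magnitude = √(ΔE² + ΔN²) = √((-123.36)² + (-194.51)²) = 230.33 m.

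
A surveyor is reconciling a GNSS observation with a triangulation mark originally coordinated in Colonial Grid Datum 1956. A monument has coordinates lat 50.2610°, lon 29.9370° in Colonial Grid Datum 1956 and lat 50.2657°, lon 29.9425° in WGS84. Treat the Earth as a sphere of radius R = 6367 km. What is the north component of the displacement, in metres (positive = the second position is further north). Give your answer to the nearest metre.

Δφ = 50.2657° − 50.2610° = +0.0047°; Δλ = 29.9425° − 29.9370° = +0.0055°.
1° along a meridian = πR/180 = 111125 m.
ΔN = Δφ × 111125 = 522.3 m; ΔE = Δλ × 111125 × cos(50.2610°) = +0.0055 × 111125 × 0.639291 = 390.7 m.

ΔN = 522 m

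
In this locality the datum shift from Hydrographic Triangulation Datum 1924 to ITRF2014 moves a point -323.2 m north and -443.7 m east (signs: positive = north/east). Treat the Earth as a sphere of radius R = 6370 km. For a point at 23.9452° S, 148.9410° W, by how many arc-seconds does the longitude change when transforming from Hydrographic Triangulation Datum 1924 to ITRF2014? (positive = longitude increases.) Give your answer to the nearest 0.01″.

At latitude -23.9452°, cos φ = 0.913934.
One radian of longitude at latitude φ spans R cos φ, so Δλ = ΔE / (R cos φ) = -443.7 / (6370000 × 0.913934) = -7.6214e-05 rad = -15.720″.

Δλ = -15.72″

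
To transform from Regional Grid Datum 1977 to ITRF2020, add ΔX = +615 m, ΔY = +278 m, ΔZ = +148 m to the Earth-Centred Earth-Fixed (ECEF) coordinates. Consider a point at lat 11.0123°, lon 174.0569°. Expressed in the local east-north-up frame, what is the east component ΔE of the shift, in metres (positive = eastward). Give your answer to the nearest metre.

At φ = 11.0123°, λ = 174.0569°: sin φ = 0.191020, cos φ = 0.981586, sin λ = 0.103541, cos λ = -0.994625.
ΔE = −sin λ·ΔX + cos λ·ΔY = −(0.103541)·(615) + (-0.994625)·(278) = -340.18 m.

ΔE = -340 m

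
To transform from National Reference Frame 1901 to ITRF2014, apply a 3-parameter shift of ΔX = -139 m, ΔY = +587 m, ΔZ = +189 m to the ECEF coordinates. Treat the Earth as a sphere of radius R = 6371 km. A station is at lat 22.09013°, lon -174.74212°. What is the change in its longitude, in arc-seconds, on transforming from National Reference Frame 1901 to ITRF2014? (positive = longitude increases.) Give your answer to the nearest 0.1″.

Δλ = -20.9″

sin φ = 0.376065, cos φ = 0.926593, sin λ = -0.091639, cos λ = -0.995792.
East component: ΔE = −sin λ·ΔX + cos λ·ΔY = −(-0.091639)(-139) + (-0.995792)(587) = -597.27 m.
1° of latitude spans πR/180 = 111195 m; at latitude φ, 1° of longitude spans that × cos φ = 103032.5 m, so Δλ = -597.27 / 103032.5 × 3600 = -20.869″.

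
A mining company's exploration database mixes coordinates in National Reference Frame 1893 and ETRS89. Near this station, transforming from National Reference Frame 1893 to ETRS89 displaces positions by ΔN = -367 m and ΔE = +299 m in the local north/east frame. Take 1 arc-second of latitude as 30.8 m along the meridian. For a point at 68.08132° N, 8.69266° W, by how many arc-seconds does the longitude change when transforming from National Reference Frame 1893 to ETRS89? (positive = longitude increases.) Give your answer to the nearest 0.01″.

Δλ = 26.01″

At latitude 68.08132°, cos φ = 0.373290.
1″ of longitude at this latitude = 30.80 × cos φ = 11.4973 m, so Δλ = 299.0 / 11.4973 = 26.006″.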